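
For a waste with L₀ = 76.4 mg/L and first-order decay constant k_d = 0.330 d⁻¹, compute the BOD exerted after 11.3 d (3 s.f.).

y_t = L₀(1 − e^(−k_d t)) = 76.4 × (1 − e^(−0.330×11.3))
= 76.4 × (1 − 0.02402) = 76.4 × 0.9760 = 74.57 mg/L.

y ≈ 74.6 mg/L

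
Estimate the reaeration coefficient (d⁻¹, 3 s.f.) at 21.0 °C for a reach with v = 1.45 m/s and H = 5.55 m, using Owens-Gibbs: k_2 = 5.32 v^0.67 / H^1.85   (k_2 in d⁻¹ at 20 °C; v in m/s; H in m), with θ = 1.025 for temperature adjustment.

k_2(20) = 5.32 × 1.45^0.67 / 5.55^1.85 = 5.32 × 1.283 / 23.82 = 0.2865 d⁻¹.
k_2(21.0) = 0.2865 × 1.025^(21.0−20) = 0.2865 × 1.025 = 0.2936 d⁻¹.

k_2 ≈ 0.294 d⁻¹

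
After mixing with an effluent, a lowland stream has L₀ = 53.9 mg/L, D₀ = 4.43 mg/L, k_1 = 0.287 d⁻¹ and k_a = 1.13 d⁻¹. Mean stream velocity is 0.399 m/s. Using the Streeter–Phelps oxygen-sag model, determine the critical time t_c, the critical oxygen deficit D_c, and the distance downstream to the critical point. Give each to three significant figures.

t_c ≈ 1.30 d; D_c ≈ 9.43 mg/L; x_c ≈ 44.7 km

With k_a/k_1 = 3.937 and 1 − D₀(k_a−k_1)/(k_1 L₀) = 0.7586,
t_c = ln(3.937 × 0.7586) / (1.13 − 0.287) = ln(2.987) / 0.8430 = 1.094/0.8430 = 1.298 d.
D_c = (k_1/k_a) L₀ e^(−k_1 t_c) = (0.287/1.13) × 53.9 × e^(−0.287×1.298) = 0.2540 × 53.9 × 0.6890 = 9.432 mg/L.
x_c = v t_c = 0.399 m/s × 1.298 d × 86400 s/d = 44750 m ≈ 44.7 km.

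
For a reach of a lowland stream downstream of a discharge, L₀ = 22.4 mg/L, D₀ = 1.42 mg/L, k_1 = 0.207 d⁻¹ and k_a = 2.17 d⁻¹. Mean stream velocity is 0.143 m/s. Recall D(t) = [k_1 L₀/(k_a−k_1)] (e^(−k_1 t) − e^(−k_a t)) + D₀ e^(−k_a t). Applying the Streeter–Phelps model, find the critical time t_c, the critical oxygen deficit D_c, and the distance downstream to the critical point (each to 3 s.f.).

t_c ≈ 0.729 d; D_c ≈ 1.84 mg/L; x_c ≈ 9.00 km

t_c = [1/(k_a−k_1)] ln[(k_a/k_1)(1 − D₀(k_a−k_1)/(k_1 L₀))]
= [1/(2.17−0.207)] ln[(2.17/0.207)(1 − 1.42×1.963/(0.207×22.4))]
= (1/1.963) ln[10.48 × 0.3988] = 0.5094 × ln(4.181) = 0.5094 × 1.431 = 0.7288 d.
L(t_c) = L₀ e^(−k_1 t_c) = 22.4 × 0.8600 = 19.26 mg/L, and at the critical point k_a D_c = k_1 L, so D_c = (0.207/2.17) × 19.26 = 1.838 mg/L.
x_c = v t_c = 0.143 m/s × 0.7288 d × 86400 s/d = 9004 m ≈ 9.00 km.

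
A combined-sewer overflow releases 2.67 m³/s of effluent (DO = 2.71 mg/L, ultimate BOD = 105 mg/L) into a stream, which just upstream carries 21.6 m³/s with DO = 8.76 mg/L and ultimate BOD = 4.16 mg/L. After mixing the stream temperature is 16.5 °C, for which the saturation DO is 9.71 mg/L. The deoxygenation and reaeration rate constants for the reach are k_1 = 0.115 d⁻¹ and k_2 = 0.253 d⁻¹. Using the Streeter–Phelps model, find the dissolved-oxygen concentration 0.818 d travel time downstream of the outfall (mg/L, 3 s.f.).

DO ≈ 7.16 mg/L

Mixed DO = (21.6×8.76 + 2.67×2.71)/(21.6+2.67) = 196.5/24.27 = 8.094 mg/L.
Mixed L₀ = (21.6×4.16 + 2.67×105)/(24.27) = 370.2/24.27 = 15.25 mg/L.
Initial deficit D₀ = C_s − DO₀ = 9.71 − 8.094 = 1.616 mg/L.
D(0.818) = [0.115×15.25/(0.253−0.115)](e^(−0.115×0.818) − e^(−0.253×0.818)) + 1.616 e^(−0.253×0.818)
= 12.71 × (0.9102 − 0.8131) + 1.616 × 0.8131 = 2.549 mg/L.
DO = 9.71 − 2.549 = 7.161 mg/L.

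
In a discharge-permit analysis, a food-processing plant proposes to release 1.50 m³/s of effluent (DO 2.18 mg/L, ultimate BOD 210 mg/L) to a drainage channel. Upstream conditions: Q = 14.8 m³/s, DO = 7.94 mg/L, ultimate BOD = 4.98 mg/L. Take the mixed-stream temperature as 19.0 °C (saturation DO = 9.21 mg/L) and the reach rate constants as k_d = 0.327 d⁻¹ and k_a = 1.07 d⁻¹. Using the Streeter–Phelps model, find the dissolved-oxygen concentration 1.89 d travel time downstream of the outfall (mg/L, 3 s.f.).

DO ≈ 4.70 mg/L

Mixed DO = (14.8×7.94 + 1.50×2.18)/(14.8+1.50) = 120.8/16.30 = 7.410 mg/L.
Mixed L₀ = (14.8×4.98 + 1.50×210)/(16.30) = 388.7/16.30 = 23.85 mg/L.
Initial deficit D₀ = C_s − DO₀ = 9.21 − 7.410 = 1.800 mg/L.
D(1.89) = [0.327×23.85/(1.07−0.327)](e^(−0.327×1.89) − e^(−1.07×1.89)) + 1.800 e^(−1.07×1.89)
= 10.50 × (0.5390 − 0.1324) + 1.800 × 0.1324 = 4.506 mg/L.
DO = 9.21 − 4.506 = 4.704 mg/L.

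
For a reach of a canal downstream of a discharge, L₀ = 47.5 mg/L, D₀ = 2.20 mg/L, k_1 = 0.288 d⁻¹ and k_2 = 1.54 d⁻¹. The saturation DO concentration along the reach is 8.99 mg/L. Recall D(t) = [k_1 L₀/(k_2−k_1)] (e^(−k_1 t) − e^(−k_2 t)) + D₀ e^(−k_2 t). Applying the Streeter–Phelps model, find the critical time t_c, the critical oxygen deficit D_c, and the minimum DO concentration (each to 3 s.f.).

t_c ≈ 1.16 d; D_c ≈ 6.36 mg/L; min DO ≈ 2.63 mg/L

With k_2/k_1 = 5.347 and 1 − D₀(k_2−k_1)/(k_1 L₀) = 0.7987,
t_c = ln(5.347 × 0.7987) / (1.54 − 0.288) = ln(4.271) / 1.252 = 1.452/1.252 = 1.160 d.
D_c = (k_1/k_2) L₀ e^(−k_1 t_c) = (0.288/1.54) × 47.5 × e^(−0.288×1.160) = 0.1870 × 47.5 × 0.7161 = 6.361 mg/L.
Minimum DO = C_s − D_c = 8.99 − 6.361 = 2.629 mg/L.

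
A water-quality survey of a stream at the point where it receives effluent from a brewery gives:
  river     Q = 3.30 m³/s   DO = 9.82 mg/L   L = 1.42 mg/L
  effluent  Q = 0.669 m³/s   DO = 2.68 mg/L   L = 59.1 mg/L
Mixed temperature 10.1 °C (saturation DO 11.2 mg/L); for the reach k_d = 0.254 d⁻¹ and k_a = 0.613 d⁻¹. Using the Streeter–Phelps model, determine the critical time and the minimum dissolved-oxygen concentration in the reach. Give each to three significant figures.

t_c ≈ 1.35 d; minimum DO ≈ 7.92 mg/L

Mixed DO = (3.30×9.82 + 0.669×2.68)/(3.30+0.669) = 34.20/3.969 = 8.617 mg/L.
Mixed L₀ = (3.30×1.42 + 0.669×59.1)/(3.969) = 44.22/3.969 = 11.14 mg/L.
Initial deficit D₀ = C_s − DO₀ = 11.2 − 8.617 = 2.583 mg/L.
t_c = (1/0.3590) ln[(0.613/0.254)(1 − 2.583×0.3590/(0.254×11.14))] = 2.786 × ln(1.622) = 1.348 d.
D_c = (0.254/0.613) × 11.14 × e^(−0.254×1.348) = 0.4144 × 11.14 × 0.7101 = 3.278 mg/L.
Minimum DO = 11.2 − 3.278 = 7.922 mg/L.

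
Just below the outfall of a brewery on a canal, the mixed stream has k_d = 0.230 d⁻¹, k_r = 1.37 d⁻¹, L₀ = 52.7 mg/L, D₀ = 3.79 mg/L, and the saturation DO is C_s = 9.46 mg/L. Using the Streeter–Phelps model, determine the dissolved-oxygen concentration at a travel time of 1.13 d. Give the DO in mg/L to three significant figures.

DO ≈ 2.72 mg/L

k_d L₀/(k_r−k_d) = 0.230×52.7/(1.37−0.230) = 12.12/1.140 = 10.63 mg/L.
e^(−k_d t) = e^(−0.230×1.130) = 0.7711; e^(−k_r t) = e^(−1.37×1.130) = 0.2127.
D = 10.63 × (0.7711 − 0.2127) + 3.79 × 0.2127 = 5.938 + 0.8059 = 6.744 mg/L.
DO = C_s − D = 9.46 − 6.744 = 2.716 mg/L.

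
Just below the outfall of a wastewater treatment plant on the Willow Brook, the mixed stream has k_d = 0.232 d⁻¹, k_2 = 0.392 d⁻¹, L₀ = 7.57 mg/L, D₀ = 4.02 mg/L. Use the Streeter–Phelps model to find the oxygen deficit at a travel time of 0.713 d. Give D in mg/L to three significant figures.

D ≈ 4.04 mg/L

k_d L₀/(k_2−k_d) = 0.232×7.57/(0.392−0.232) = 1.756/0.1600 = 10.98 mg/L.
e^(−k_d t) = e^(−0.232×0.7130) = 0.8475; e^(−k_2 t) = e^(−0.392×0.7130) = 0.7562.
D = 10.98 × (0.8475 − 0.7562) + 4.02 × 0.7562 = 1.003 + 3.040 = 4.043 mg/L.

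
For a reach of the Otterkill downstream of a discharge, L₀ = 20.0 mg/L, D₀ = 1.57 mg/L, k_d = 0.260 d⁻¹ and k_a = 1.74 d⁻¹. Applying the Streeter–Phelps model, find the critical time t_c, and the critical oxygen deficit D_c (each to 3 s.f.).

At the critical point dD/dt = 0, so k_d L₀ e^(−k_d t) = k_a D. Substituting D(t) from the Streeter–Phelps equation and solving for t gives
t_c = ln[(k_a/k_d)(1 − D₀(k_a−k_d)/(k_d L₀))] / (k_a−k_d).
Here k_a−k_d = 1.480 d⁻¹ and 1 − D₀(k_a−k_d)/(k_d L₀) = 1 − 1.57×1.480/(0.260×20.0) = 0.5532, so
t_c = ln(6.692 × 0.5532) / 1.480 = 1.309 / 1.480 = 0.8844 d.
L(t_c) = L₀ e^(−k_d t_c) = 20.0 × 0.7946 = 15.89 mg/L, and at the critical point k_a D_c = k_d L, so D_c = (0.260/1.74) × 15.89 = 2.375 mg/L.

t_c ≈ 0.884 d; D_c ≈ 2.37 mg/L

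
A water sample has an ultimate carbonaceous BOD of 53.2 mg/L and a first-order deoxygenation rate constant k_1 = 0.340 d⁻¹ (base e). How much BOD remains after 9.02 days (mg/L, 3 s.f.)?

L_t = L₀ e^(−k_1 t) = 53.2 × e^(−0.340×9.02) = 53.2 × 0.04657 = 2.478 mg/L.

L ≈ 2.48 mg/L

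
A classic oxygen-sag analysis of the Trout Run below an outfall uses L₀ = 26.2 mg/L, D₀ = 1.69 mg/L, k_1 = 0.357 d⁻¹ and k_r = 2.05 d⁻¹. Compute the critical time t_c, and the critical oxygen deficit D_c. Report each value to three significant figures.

t_c ≈ 0.817 d; D_c ≈ 3.41 mg/L

With k_r/k_1 = 5.742 and 1 − D₀(k_r−k_1)/(k_1 L₀) = 0.6941,
t_c = ln(5.742 × 0.6941) / (2.05 − 0.357) = ln(3.986) / 1.693 = 1.383/1.693 = 0.8167 d.
L(t_c) = L₀ e^(−k_1 t_c) = 26.2 × 0.7471 = 19.57 mg/L, and at the critical point k_r D_c = k_1 L, so D_c = (0.357/2.05) × 19.57 = 3.409 mg/L.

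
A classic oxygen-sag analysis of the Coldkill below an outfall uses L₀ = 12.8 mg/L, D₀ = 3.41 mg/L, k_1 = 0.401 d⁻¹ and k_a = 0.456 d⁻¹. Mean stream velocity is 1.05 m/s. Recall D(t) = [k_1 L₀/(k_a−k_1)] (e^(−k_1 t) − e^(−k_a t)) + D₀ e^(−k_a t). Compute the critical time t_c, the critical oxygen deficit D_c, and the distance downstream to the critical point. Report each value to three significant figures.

t_c ≈ 1.66 d; D_c ≈ 5.78 mg/L; x_c ≈ 151 km

At the critical point dD/dt = 0, so k_1 L₀ e^(−k_1 t) = k_a D. Substituting D(t) from the Streeter–Phelps equation and solving for t gives
t_c = ln[(k_a/k_1)(1 − D₀(k_a−k_1)/(k_1 L₀))] / (k_a−k_1).
Here k_a−k_1 = 0.05500 d⁻¹ and 1 − D₀(k_a−k_1)/(k_1 L₀) = 1 − 3.41×0.05500/(0.401×12.8) = 0.9635, so
t_c = ln(1.137 × 0.9635) / 0.05500 = 0.09131 / 0.05500 = 1.660 d.
L(t_c) = L₀ e^(−k_1 t_c) = 12.8 × 0.5139 = 6.578 mg/L, and at the critical point k_a D_c = k_1 L, so D_c = (0.401/0.456) × 6.578 = 5.785 mg/L.
x_c = v t_c = 1.05 m/s × 1.660 d × 86400 s/d = 150600 m ≈ 151 km.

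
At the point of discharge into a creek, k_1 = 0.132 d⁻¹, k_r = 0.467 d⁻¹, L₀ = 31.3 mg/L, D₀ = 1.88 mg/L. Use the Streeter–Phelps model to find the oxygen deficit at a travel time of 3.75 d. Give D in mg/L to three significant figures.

k_1 L₀/(k_r−k_1) = 0.132×31.3/(0.467−0.132) = 4.132/0.3350 = 12.33 mg/L.
e^(−k_1 t) = e^(−0.132×3.750) = 0.6096; e^(−k_r t) = e^(−0.467×3.750) = 0.1736.
D = 12.33 × (0.6096 − 0.1736) + 1.88 × 0.1736 = 5.377 + 0.3263 = 5.704 mg/L.

D ≈ 5.70 mg/L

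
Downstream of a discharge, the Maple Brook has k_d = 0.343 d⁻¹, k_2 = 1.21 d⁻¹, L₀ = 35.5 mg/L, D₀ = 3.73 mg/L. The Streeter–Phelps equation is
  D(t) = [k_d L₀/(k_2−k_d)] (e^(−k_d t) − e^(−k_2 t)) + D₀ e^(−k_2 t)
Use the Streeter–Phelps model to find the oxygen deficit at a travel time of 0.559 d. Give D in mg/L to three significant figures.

D ≈ 6.35 mg/L

k_d L₀/(k_2−k_d) = 0.343×35.5/(1.21−0.343) = 12.18/0.8670 = 14.04 mg/L.
e^(−k_d t) = e^(−0.343×0.5590) = 0.8255; e^(−k_2 t) = e^(−1.21×0.5590) = 0.5084.
D = 14.04 × (0.8255 − 0.5084) + 3.73 × 0.5084 = 4.453 + 1.897 = 6.350 mg/L.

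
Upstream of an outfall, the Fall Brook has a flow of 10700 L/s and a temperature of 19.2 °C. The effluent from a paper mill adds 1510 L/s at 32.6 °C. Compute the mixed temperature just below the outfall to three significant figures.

Flow-weighted mixing: C = (Q_r C_r + Q_w C_w)/(Q_r + Q_w)
= (10700×19.2 + 1510×32.6)/(10700 + 1510) = 254700/12210 = 20.86 °C.

20.9 °C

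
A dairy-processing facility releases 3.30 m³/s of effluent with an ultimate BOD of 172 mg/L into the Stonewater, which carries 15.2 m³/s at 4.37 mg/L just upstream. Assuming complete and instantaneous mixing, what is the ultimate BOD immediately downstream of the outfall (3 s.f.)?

34.3 mg/L

Flow-weighted mixing: C = (Q_r C_r + Q_w C_w)/(Q_r + Q_w)
= (15.2×4.37 + 3.30×172)/(15.2 + 3.30) = 634.0/18.50 = 34.27 mg/L.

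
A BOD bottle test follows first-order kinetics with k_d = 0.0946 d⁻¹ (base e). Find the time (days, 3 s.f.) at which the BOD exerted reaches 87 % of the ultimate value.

y/L₀ = 1 − e^(−k_d t) = 0.87 ⇒ e^(−k_d t) = 0.130
t = −ln(0.130) / 0.0946 = 2.040 / 0.0946 = 21.57 d.

t ≈ 21.6 d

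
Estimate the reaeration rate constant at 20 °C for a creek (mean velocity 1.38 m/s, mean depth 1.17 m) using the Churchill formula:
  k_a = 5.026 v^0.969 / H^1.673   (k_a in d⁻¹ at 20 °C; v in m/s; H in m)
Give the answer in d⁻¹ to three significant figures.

k_a = 5.026 × 1.38^0.969 / 1.17^1.673 = 5.026 × 1.366 / 1.300 = 5.281 d⁻¹.

k_a ≈ 5.28 d⁻¹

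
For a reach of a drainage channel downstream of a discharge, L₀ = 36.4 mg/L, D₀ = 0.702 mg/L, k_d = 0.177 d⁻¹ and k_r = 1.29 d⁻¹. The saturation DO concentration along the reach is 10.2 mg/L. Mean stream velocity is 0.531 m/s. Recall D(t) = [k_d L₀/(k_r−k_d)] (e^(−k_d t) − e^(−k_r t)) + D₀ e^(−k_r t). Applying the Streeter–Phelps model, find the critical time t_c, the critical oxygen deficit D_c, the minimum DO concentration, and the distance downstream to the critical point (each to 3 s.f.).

t_c = [1/(k_r−k_d)] ln[(k_r/k_d)(1 − D₀(k_r−k_d)/(k_d L₀))]
= [1/(1.29−0.177)] ln[(1.29/0.177)(1 − 0.702×1.113/(0.177×36.4))]
= (1/1.113) ln[7.288 × 0.8787] = 0.8985 × ln(6.404) = 0.8985 × 1.857 = 1.668 d.
D_c = (k_d/k_r) L₀ e^(−k_d t_c) = (0.177/1.29) × 36.4 × e^(−0.177×1.668) = 0.1372 × 36.4 × 0.7443 = 3.717 mg/L.
Minimum DO = C_s − D_c = 10.2 − 3.717 = 6.483 mg/L.
x_c = v t_c = 0.531 m/s × 1.668 d × 86400 s/d = 76550 m ≈ 76.5 km.

t_c ≈ 1.67 d; D_c ≈ 3.72 mg/L; min DO ≈ 6.48 mg/L; x_c ≈ 76.5 km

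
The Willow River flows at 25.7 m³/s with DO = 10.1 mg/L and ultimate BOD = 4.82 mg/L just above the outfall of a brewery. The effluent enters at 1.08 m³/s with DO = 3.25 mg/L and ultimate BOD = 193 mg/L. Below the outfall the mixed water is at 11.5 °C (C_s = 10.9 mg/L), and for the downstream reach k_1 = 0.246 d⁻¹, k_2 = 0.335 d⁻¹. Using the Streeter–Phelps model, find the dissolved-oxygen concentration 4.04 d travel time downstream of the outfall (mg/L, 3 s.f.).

Mixed DO = (25.7×10.1 + 1.08×3.25)/(25.7+1.08) = 263.1/26.78 = 9.824 mg/L.
Mixed L₀ = (25.7×4.82 + 1.08×193)/(26.78) = 332.3/26.78 = 12.41 mg/L.
Initial deficit D₀ = C_s − DO₀ = 10.9 − 9.824 = 1.076 mg/L.
D(4.04) = [0.246×12.41/(0.335−0.246)](e^(−0.246×4.04) − e^(−0.335×4.04)) + 1.076 e^(−0.335×4.04)
= 34.30 × (0.3702 − 0.2584) + 1.076 × 0.2584 = 4.112 mg/L.
DO = 10.9 − 4.112 = 6.788 mg/L.

DO ≈ 6.79 mg/L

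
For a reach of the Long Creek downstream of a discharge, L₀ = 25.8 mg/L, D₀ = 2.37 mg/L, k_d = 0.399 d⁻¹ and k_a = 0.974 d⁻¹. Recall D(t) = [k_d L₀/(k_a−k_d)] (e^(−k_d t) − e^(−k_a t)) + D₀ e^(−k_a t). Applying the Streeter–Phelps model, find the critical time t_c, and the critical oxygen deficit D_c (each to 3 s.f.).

t_c = [1/(k_a−k_d)] ln[(k_a/k_d)(1 − D₀(k_a−k_d)/(k_d L₀))]
= [1/(0.974−0.399)] ln[(0.974/0.399)(1 − 2.37×0.5750/(0.399×25.8))]
= (1/0.5750) ln[2.441 × 0.8676] = 1.739 × ln(2.118) = 1.739 × 0.7504 = 1.305 d.
L(t_c) = L₀ e^(−k_d t_c) = 25.8 × 0.5941 = 15.33 mg/L, and at the critical point k_a D_c = k_d L, so D_c = (0.399/0.974) × 15.33 = 6.279 mg/L.

t_c ≈ 1.31 d; D_c ≈ 6.28 mg/L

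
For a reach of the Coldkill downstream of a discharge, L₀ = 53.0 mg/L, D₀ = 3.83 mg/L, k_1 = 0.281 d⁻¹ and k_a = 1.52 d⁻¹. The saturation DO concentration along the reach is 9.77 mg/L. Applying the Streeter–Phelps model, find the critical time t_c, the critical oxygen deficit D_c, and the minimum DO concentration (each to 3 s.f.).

t_c ≈ 1.05 d; D_c ≈ 7.29 mg/L; min DO ≈ 2.48 mg/L

At the critical point dD/dt = 0, so k_1 L₀ e^(−k_1 t) = k_a D. Substituting D(t) from the Streeter–Phelps equation and solving for t gives
t_c = ln[(k_a/k_1)(1 − D₀(k_a−k_1)/(k_1 L₀))] / (k_a−k_1).
Here k_a−k_1 = 1.239 d⁻¹ and 1 − D₀(k_a−k_1)/(k_1 L₀) = 1 − 3.83×1.239/(0.281×53.0) = 0.6814, so
t_c = ln(5.409 × 0.6814) / 1.239 = 1.304 / 1.239 = 1.053 d.
D_c = (k_1/k_a) L₀ e^(−k_1 t_c) = (0.281/1.52) × 53.0 × e^(−0.281×1.053) = 0.1849 × 53.0 × 0.7439 = 7.289 mg/L.
Minimum DO = C_s − D_c = 9.77 − 7.289 = 2.481 mg/L.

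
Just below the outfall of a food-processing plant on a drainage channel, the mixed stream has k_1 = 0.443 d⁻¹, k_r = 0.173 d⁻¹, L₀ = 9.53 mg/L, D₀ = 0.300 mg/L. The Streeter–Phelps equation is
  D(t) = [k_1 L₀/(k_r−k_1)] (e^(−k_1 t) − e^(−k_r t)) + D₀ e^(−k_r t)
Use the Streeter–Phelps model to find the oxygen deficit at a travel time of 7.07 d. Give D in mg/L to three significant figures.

D ≈ 4.01 mg/L

k_1 L₀/(k_r−k_1) = 0.443×9.53/(0.173−0.443) = 4.222/-0.2700 = -15.64 mg/L.
e^(−k_1 t) = e^(−0.443×7.070) = 0.04363; e^(−k_r t) = e^(−0.173×7.070) = 0.2943.
D = -15.64 × (0.04363 − 0.2943) + 0.300 × 0.2943 = 3.920 + 0.08829 = 4.008 mg/L.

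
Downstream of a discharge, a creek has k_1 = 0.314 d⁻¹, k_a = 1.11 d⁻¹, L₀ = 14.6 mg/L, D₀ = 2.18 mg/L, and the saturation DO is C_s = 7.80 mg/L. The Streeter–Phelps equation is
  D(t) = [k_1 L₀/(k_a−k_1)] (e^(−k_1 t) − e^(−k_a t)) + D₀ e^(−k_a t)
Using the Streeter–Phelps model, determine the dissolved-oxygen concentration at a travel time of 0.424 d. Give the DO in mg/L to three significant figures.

DO ≈ 4.99 mg/L

k_1 L₀/(k_a−k_1) = 0.314×14.6/(1.11−0.314) = 4.584/0.7960 = 5.759 mg/L.
e^(−k_1 t) = e^(−0.314×0.4240) = 0.8753; e^(−k_a t) = e^(−1.11×0.4240) = 0.6246.
D = 5.759 × (0.8753 − 0.6246) + 2.18 × 0.6246 = 1.444 + 1.362 = 2.806 mg/L.
DO = C_s − D = 7.80 − 2.806 = 4.994 mg/L.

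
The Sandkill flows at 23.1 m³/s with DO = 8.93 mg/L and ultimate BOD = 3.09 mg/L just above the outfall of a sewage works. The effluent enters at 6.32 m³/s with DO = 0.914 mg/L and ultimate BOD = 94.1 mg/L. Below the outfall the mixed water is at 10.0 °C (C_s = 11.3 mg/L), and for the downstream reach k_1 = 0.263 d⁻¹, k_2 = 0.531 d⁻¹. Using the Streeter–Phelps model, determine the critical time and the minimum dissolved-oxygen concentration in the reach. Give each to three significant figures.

t_c ≈ 1.86 d; minimum DO ≈ 4.43 mg/L

Mixed DO = (23.1×8.93 + 6.32×0.914)/(23.1+6.32) = 212.1/29.42 = 7.208 mg/L.
Mixed L₀ = (23.1×3.09 + 6.32×94.1)/(29.42) = 666.1/29.42 = 22.64 mg/L.
Initial deficit D₀ = C_s − DO₀ = 11.3 − 7.208 = 4.092 mg/L.
t_c = (1/0.2680) ln[(0.531/0.263)(1 − 4.092×0.2680/(0.263×22.64))] = 3.731 × ln(1.647) = 1.862 d.
D_c = (0.263/0.531) × 22.64 × e^(−0.263×1.862) = 0.4953 × 22.64 × 0.6128 = 6.872 mg/L.
Minimum DO = 11.3 − 6.872 = 4.428 mg/L.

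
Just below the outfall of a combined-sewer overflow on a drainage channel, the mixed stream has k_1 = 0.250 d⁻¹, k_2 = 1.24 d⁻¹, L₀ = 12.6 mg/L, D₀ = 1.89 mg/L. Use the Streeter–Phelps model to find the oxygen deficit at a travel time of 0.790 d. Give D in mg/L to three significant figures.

k_1 L₀/(k_2−k_1) = 0.250×12.6/(1.24−0.250) = 3.150/0.9900 = 3.182 mg/L.
e^(−k_1 t) = e^(−0.250×0.7900) = 0.8208; e^(−k_2 t) = e^(−1.24×0.7900) = 0.3755.
D = 3.182 × (0.8208 − 0.3755) + 1.89 × 0.3755 = 1.417 + 0.7096 = 2.127 mg/L.

D ≈ 2.13 mg/L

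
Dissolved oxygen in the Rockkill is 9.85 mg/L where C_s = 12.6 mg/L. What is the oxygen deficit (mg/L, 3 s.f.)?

D ≈ 2.75 mg/L

D = C_s − C = 12.6 − 9.85 = 2.75 mg/L.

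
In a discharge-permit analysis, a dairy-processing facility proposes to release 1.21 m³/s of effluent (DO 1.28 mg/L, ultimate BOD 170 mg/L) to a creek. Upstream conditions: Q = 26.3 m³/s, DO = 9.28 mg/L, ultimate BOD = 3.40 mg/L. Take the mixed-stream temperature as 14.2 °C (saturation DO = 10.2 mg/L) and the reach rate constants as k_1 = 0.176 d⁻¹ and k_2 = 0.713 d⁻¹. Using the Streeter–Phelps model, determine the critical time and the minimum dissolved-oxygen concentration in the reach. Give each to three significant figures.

Mixed DO = (26.3×9.28 + 1.21×1.28)/(26.3+1.21) = 245.6/27.51 = 8.928 mg/L.
Mixed L₀ = (26.3×3.40 + 1.21×170)/(27.51) = 295.1/27.51 = 10.73 mg/L.
Initial deficit D₀ = C_s − DO₀ = 10.2 − 8.928 = 1.272 mg/L.
t_c = (1/0.5370) ln[(0.713/0.176)(1 − 1.272×0.5370/(0.176×10.73))] = 1.862 × ln(2.586) = 1.769 d.
D_c = (0.176/0.713) × 10.73 × e^(−0.176×1.769) = 0.2468 × 10.73 × 0.7325 = 1.940 mg/L.
Minimum DO = 10.2 − 1.940 = 8.260 mg/L.

t_c ≈ 1.77 d; minimum DO ≈ 8.26 mg/L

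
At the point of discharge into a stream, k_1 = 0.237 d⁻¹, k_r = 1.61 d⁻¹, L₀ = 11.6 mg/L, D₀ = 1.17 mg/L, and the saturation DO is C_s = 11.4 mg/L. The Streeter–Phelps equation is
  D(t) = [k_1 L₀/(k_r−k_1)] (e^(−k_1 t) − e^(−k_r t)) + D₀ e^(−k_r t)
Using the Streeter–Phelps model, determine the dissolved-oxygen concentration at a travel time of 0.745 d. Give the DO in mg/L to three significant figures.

DO ≈ 9.97 mg/L

k_1 L₀/(k_r−k_1) = 0.237×11.6/(1.61−0.237) = 2.749/1.373 = 2.002 mg/L.
e^(−k_1 t) = e^(−0.237×0.7450) = 0.8381; e^(−k_r t) = e^(−1.61×0.7450) = 0.3014.
D = 2.002 × (0.8381 − 0.3014) + 1.17 × 0.3014 = 1.075 + 0.3526 = 1.427 mg/L.
DO = C_s − D = 11.4 − 1.427 = 9.973 mg/L.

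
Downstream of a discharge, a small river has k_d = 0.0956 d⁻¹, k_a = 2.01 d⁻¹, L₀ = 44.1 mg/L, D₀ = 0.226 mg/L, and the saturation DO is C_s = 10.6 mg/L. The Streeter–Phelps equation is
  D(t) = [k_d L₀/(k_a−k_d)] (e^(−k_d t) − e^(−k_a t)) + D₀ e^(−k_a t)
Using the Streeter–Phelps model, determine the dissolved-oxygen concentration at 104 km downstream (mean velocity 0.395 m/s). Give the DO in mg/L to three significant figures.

DO ≈ 8.96 mg/L

Travel time t = x/v = 104 km / (0.395 m/s) = 104000 m / 0.395 m/s = 263300 s = 3.047 d.
k_d L₀/(k_a−k_d) = 0.0956×44.1/(2.01−0.0956) = 4.216/1.914 = 2.202 mg/L.
e^(−k_d t) = e^(−0.0956×3.047) = 0.7473; e^(−k_a t) = e^(−2.01×3.047) = 0.002187.
D = 2.202 × (0.7473 − 0.002187) + 0.226 × 0.002187 = 1.641 + 0.0004943 = 1.641 mg/L.
DO = C_s − D = 10.6 − 1.641 = 8.959 mg/L.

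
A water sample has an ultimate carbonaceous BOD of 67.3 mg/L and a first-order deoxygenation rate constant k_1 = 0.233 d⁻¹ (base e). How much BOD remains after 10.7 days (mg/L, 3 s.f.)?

L ≈ 5.56 mg/L

L_t = L₀ e^(−k_1 t) = 67.3 × e^(−0.233×10.7) = 67.3 × 0.08265 = 5.563 mg/L.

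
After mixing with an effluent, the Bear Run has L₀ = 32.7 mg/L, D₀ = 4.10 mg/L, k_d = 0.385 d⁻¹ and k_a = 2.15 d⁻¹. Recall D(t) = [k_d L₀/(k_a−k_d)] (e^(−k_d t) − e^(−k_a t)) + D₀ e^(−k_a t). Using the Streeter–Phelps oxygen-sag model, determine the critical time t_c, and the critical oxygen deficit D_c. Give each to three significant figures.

t_c ≈ 0.490 d; D_c ≈ 4.85 mg/L

t_c = [1/(k_a−k_d)] ln[(k_a/k_d)(1 − D₀(k_a−k_d)/(k_d L₀))]
= [1/(2.15−0.385)] ln[(2.15/0.385)(1 − 4.10×1.765/(0.385×32.7))]
= (1/1.765) ln[5.584 × 0.4252] = 0.5666 × ln(2.374) = 0.5666 × 0.8648 = 0.4900 d.
D_c = (k_d/k_a) L₀ e^(−k_d t_c) = (0.385/2.15) × 32.7 × e^(−0.385×0.4900) = 0.1791 × 32.7 × 0.8281 = 4.849 mg/L.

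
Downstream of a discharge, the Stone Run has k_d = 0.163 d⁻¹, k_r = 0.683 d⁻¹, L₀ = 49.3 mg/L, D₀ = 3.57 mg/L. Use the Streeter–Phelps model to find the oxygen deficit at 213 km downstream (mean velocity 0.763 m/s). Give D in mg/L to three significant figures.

Travel time t = x/v = 213 km / (0.763 m/s) = 213000 m / 0.763 m/s = 279200 s = 3.231 d.
k_d L₀/(k_r−k_d) = 0.163×49.3/(0.683−0.163) = 8.036/0.5200 = 15.45 mg/L.
e^(−k_d t) = e^(−0.163×3.231) = 0.5906; e^(−k_r t) = e^(−0.683×3.231) = 0.1101.
D = 15.45 × (0.5906 − 0.1101) + 3.57 × 0.1101 = 7.426 + 0.3929 = 7.819 mg/L.

D ≈ 7.82 mg/L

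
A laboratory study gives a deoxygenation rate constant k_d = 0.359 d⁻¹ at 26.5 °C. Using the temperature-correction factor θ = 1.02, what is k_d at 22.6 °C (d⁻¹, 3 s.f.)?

k_d ≈ 0.332 d⁻¹

k_d(T₂) = k_d(T₁) · θ^(T₂−T₁) = 0.359 × 1.02^(22.6−26.5)
= 0.359 × 1.02^-3.90 = 0.359 × 0.9257 = 0.3323 d⁻¹.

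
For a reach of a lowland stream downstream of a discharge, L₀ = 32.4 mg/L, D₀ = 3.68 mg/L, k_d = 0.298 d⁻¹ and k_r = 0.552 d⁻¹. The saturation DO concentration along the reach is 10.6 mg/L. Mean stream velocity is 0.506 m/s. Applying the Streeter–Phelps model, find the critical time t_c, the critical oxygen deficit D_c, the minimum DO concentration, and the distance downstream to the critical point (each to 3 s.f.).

With k_r/k_d = 1.852 and 1 − D₀(k_r−k_d)/(k_d L₀) = 0.9032,
t_c = ln(1.852 × 0.9032) / (0.552 − 0.298) = ln(1.673) / 0.2540 = 0.5146/0.2540 = 2.026 d.
L(t_c) = L₀ e^(−k_d t_c) = 32.4 × 0.5467 = 17.71 mg/L, and at the critical point k_r D_c = k_d L, so D_c = (0.298/0.552) × 17.71 = 9.563 mg/L.
Minimum DO = C_s − D_c = 10.6 − 9.563 = 1.037 mg/L.
x_c = v t_c = 0.506 m/s × 2.026 d × 86400 s/d = 88580 m ≈ 88.6 km.

t_c ≈ 2.03 d; D_c ≈ 9.56 mg/L; min DO ≈ 1.04 mg/L; x_c ≈ 88.6 km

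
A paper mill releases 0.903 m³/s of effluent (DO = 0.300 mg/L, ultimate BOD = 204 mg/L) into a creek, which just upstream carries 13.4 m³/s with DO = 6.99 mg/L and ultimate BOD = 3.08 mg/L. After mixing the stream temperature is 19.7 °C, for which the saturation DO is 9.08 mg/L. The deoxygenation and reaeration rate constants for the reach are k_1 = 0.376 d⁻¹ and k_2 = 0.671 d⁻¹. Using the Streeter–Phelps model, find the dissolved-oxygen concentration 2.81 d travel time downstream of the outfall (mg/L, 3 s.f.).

Mixed DO = (13.4×6.99 + 0.903×0.300)/(13.4+0.903) = 93.94/14.30 = 6.568 mg/L.
Mixed L₀ = (13.4×3.08 + 0.903×204)/(14.30) = 225.5/14.30 = 15.76 mg/L.
Initial deficit D₀ = C_s − DO₀ = 9.08 − 6.568 = 2.512 mg/L.
D(2.81) = [0.376×15.76/(0.671−0.376)](e^(−0.376×2.81) − e^(−0.671×2.81)) + 2.512 e^(−0.671×2.81)
= 20.09 × (0.3476 − 0.1518) + 2.512 × 0.1518 = 4.318 mg/L.
DO = 9.08 − 4.318 = 4.762 mg/L.

DO ≈ 4.76 mg/L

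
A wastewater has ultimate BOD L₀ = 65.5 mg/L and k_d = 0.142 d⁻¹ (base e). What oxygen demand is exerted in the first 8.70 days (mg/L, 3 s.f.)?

y_t = L₀(1 − e^(−k_d t)) = 65.5 × (1 − e^(−0.142×8.70))
= 65.5 × (1 − 0.2907) = 65.5 × 0.7093 = 46.46 mg/L.

y ≈ 46.5 mg/L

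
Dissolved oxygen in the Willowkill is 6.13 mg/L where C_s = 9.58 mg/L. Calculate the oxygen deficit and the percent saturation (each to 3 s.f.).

D = C_s − C = 9.58 − 6.13 = 3.45 mg/L.
% saturation = 6.13/9.58 × 100 = 64.0 %.

D ≈ 3.45 mg/L; 64.0 % saturation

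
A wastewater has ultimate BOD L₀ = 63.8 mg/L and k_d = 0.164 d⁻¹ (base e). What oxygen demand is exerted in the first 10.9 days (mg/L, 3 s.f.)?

y_t = L₀(1 − e^(−k_d t)) = 63.8 × (1 − e^(−0.164×10.9))
= 63.8 × (1 − 0.1674) = 63.8 × 0.8326 = 53.12 mg/L.

y ≈ 53.1 mg/L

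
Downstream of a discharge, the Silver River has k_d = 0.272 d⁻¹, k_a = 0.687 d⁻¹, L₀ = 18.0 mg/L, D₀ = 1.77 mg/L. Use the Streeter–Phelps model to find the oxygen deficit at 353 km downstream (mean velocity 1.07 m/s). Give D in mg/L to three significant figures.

D ≈ 3.45 mg/L

Travel time t = x/v = 353 km / (1.07 m/s) = 353000 m / 1.07 m/s = 329900 s = 3.818 d.
k_d L₀/(k_a−k_d) = 0.272×18.0/(0.687−0.272) = 4.896/0.4150 = 11.80 mg/L.
e^(−k_d t) = e^(−0.272×3.818) = 0.3540; e^(−k_a t) = e^(−0.687×3.818) = 0.07257.
D = 11.80 × (0.3540 − 0.07257) + 1.77 × 0.07257 = 3.320 + 0.1284 = 3.448 mg/L.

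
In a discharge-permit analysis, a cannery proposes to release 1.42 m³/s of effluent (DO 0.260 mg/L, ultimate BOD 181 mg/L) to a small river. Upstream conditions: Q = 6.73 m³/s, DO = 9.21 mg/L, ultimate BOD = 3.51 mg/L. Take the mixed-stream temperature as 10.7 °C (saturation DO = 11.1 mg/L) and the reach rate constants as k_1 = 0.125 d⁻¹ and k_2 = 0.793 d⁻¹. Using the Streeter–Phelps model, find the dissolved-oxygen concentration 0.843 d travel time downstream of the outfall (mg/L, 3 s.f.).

Mixed DO = (6.73×9.21 + 1.42×0.260)/(6.73+1.42) = 62.35/8.150 = 7.651 mg/L.
Mixed L₀ = (6.73×3.51 + 1.42×181)/(8.150) = 280.6/8.150 = 34.43 mg/L.
Initial deficit D₀ = C_s − DO₀ = 11.1 − 7.651 = 3.449 mg/L.
D(0.843) = [0.125×34.43/(0.793−0.125)](e^(−0.125×0.843) − e^(−0.793×0.843)) + 3.449 e^(−0.793×0.843)
= 6.444 × (0.9000 − 0.5125) + 3.449 × 0.5125 = 4.265 mg/L.
DO = 11.1 − 4.265 = 6.835 mg/L.

DO ≈ 6.84 mg/L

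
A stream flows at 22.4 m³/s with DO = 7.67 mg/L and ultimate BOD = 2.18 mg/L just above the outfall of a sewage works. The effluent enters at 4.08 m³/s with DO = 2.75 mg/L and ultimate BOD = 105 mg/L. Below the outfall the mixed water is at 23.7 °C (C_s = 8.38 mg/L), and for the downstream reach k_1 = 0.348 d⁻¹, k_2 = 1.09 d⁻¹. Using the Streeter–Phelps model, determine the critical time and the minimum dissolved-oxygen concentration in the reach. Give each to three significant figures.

Mixed DO = (22.4×7.67 + 4.08×2.75)/(22.4+4.08) = 183.0/26.48 = 6.912 mg/L.
Mixed L₀ = (22.4×2.18 + 4.08×105)/(26.48) = 477.2/26.48 = 18.02 mg/L.
Initial deficit D₀ = C_s − DO₀ = 8.38 − 6.912 = 1.468 mg/L.
t_c = (1/0.7420) ln[(1.09/0.348)(1 − 1.468×0.7420/(0.348×18.02))] = 1.348 × ln(2.588) = 1.282 d.
D_c = (0.348/1.09) × 18.02 × e^(−0.348×1.282) = 0.3193 × 18.02 × 0.6402 = 3.684 mg/L.
Minimum DO = 8.38 − 3.684 = 4.696 mg/L.

t_c ≈ 1.28 d; minimum DO ≈ 4.70 mg/L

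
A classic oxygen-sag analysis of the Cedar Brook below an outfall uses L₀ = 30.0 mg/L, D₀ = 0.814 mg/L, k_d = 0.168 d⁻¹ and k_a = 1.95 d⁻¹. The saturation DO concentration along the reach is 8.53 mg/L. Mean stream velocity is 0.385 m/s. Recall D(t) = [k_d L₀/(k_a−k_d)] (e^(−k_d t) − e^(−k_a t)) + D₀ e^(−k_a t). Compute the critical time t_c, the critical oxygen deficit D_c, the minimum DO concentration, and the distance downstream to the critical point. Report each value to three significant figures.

t_c = [1/(k_a−k_d)] ln[(k_a/k_d)(1 − D₀(k_a−k_d)/(k_d L₀))]
= [1/(1.95−0.168)] ln[(1.95/0.168)(1 − 0.814×1.782/(0.168×30.0))]
= (1/1.782) ln[11.61 × 0.7122] = 0.5612 × ln(8.267) = 0.5612 × 2.112 = 1.185 d.
L(t_c) = L₀ e^(−k_d t_c) = 30.0 × 0.8194 = 24.58 mg/L, and at the critical point k_a D_c = k_d L, so D_c = (0.168/1.95) × 24.58 = 2.118 mg/L.
Minimum DO = C_s − D_c = 8.53 − 2.118 = 6.412 mg/L.
x_c = v t_c = 0.385 m/s × 1.185 d × 86400 s/d = 39430 m ≈ 39.4 km.

t_c ≈ 1.19 d; D_c ≈ 2.12 mg/L; min DO ≈ 6.41 mg/L; x_c ≈ 39.4 km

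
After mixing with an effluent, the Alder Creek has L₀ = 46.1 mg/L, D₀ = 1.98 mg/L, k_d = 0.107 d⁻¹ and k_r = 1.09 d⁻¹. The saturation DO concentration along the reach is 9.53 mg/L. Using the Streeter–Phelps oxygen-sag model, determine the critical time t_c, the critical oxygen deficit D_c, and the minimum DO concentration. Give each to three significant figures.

t_c ≈ 1.85 d; D_c ≈ 3.71 mg/L; min DO ≈ 5.82 mg/L

With k_r/k_d = 10.19 and 1 − D₀(k_r−k_d)/(k_d L₀) = 0.6054,
t_c = ln(10.19 × 0.6054) / (1.09 − 0.107) = ln(6.167) / 0.9830 = 1.819/0.9830 = 1.851 d.
L(t_c) = L₀ e^(−k_d t_c) = 46.1 × 0.8203 = 37.82 mg/L, and at the critical point k_r D_c = k_d L, so D_c = (0.107/1.09) × 37.82 = 3.712 mg/L.
Minimum DO = C_s − D_c = 9.53 − 3.712 = 5.818 mg/L.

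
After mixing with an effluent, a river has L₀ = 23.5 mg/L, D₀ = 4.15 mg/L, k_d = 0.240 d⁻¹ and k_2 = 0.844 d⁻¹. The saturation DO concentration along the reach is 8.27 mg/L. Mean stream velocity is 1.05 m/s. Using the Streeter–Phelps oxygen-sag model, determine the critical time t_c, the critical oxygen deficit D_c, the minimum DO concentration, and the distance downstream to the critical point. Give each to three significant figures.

t_c ≈ 1.11 d; D_c ≈ 5.12 mg/L; min DO ≈ 3.15 mg/L; x_c ≈ 101 km

t_c = [1/(k_2−k_d)] ln[(k_2/k_d)(1 − D₀(k_2−k_d)/(k_d L₀))]
= [1/(0.844−0.240)] ln[(0.844/0.240)(1 − 4.15×0.6040/(0.240×23.5))]
= (1/0.6040) ln[3.517 × 0.5556] = 1.656 × ln(1.954) = 1.656 × 0.6697 = 1.109 d.
D_c = (k_d/k_2) L₀ e^(−k_d t_c) = (0.240/0.844) × 23.5 × e^(−0.240×1.109) = 0.2844 × 23.5 × 0.7663 = 5.121 mg/L.
Minimum DO = C_s − D_c = 8.27 − 5.121 = 3.149 mg/L.
x_c = v t_c = 1.05 m/s × 1.109 d × 86400 s/d = 100600 m ≈ 101 km.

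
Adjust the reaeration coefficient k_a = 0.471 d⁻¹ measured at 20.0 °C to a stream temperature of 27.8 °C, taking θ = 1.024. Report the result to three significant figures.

k_a ≈ 0.567 d⁻¹

k_a(T₂) = k_a(T₁) · θ^(T₂−T₁) = 0.471 × 1.024^(27.8−20.0)
= 0.471 × 1.024^7.80 = 0.471 × 1.203 = 0.5667 d⁻¹.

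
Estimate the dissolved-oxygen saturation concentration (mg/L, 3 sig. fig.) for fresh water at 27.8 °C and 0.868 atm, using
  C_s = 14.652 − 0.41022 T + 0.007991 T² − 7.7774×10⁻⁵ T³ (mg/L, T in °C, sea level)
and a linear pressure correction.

At sea level: C_s = 14.652 − 0.41022×27.8 + 0.007991×27.8² − 7.7774×10⁻⁵×27.8³ = 7.753 mg/L.
Pressure correction: C_s' = 7.753 × 0.868 = 6.729 mg/L.

C_s ≈ 6.73 mg/L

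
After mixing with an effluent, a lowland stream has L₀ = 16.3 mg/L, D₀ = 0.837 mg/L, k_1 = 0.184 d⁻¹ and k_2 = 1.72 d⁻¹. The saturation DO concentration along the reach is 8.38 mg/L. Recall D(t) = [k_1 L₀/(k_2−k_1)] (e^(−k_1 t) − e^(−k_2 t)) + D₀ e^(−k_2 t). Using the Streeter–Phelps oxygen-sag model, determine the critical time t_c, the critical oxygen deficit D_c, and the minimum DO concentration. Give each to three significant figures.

With k_2/k_1 = 9.348 and 1 − D₀(k_2−k_1)/(k_1 L₀) = 0.5713,
t_c = ln(9.348 × 0.5713) / (1.72 − 0.184) = ln(5.341) / 1.536 = 1.675/1.536 = 1.091 d.
L(t_c) = L₀ e^(−k_1 t_c) = 16.3 × 0.8182 = 13.34 mg/L, and at the critical point k_2 D_c = k_1 L, so D_c = (0.184/1.72) × 13.34 = 1.427 mg/L.
Minimum DO = C_s − D_c = 8.38 − 1.427 = 6.953 mg/L.

t_c ≈ 1.09 d; D_c ≈ 1.43 mg/L; min DO ≈ 6.95 mg/L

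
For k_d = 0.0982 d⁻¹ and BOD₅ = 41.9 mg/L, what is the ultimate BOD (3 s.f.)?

BOD₅ = L₀(1 − e^(−5k_d)) ⇒ L₀ = BOD₅ / (1 − e^(−5×0.0982))
= 41.9 / (1 − 0.6120) = 41.9 / 0.3880 = 108.0 mg/L.

L₀ ≈ 108 mg/L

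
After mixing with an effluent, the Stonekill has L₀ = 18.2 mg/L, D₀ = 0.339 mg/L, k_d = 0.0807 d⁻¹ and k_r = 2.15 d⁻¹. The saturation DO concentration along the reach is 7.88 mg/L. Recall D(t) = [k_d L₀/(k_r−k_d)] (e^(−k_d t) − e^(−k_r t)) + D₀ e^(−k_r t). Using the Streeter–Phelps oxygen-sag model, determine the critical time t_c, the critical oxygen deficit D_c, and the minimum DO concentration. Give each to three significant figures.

t_c ≈ 1.27 d; D_c ≈ 0.616 mg/L; min DO ≈ 7.26 mg/L

At the critical point dD/dt = 0, so k_d L₀ e^(−k_d t) = k_r D. Substituting D(t) from the Streeter–Phelps equation and solving for t gives
t_c = ln[(k_r/k_d)(1 − D₀(k_r−k_d)/(k_d L₀))] / (k_r−k_d).
Here k_r−k_d = 2.069 d⁻¹ and 1 − D₀(k_r−k_d)/(k_d L₀) = 1 − 0.339×2.069/(0.0807×18.2) = 0.5224, so
t_c = ln(26.64 × 0.5224) / 2.069 = 2.633 / 2.069 = 1.272 d.
L(t_c) = L₀ e^(−k_d t_c) = 18.2 × 0.9024 = 16.42 mg/L, and at the critical point k_r D_c = k_d L, so D_c = (0.0807/2.15) × 16.42 = 0.6165 mg/L.
Minimum DO = C_s − D_c = 7.88 − 0.6165 = 7.264 mg/L.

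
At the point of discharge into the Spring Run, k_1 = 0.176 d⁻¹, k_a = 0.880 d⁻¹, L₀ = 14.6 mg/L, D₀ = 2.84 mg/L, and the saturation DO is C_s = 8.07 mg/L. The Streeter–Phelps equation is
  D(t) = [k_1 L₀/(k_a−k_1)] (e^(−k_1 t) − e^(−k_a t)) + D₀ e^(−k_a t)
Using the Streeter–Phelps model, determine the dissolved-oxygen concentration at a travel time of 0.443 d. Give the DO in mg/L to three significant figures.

DO ≈ 5.24 mg/L

k_1 L₀/(k_a−k_1) = 0.176×14.6/(0.880−0.176) = 2.570/0.7040 = 3.650 mg/L.
e^(−k_1 t) = e^(−0.176×0.4430) = 0.9250; e^(−k_a t) = e^(−0.880×0.4430) = 0.6772.
D = 3.650 × (0.9250 − 0.6772) + 2.84 × 0.6772 = 0.9046 + 1.923 = 2.828 mg/L.
DO = C_s − D = 8.07 − 2.828 = 5.242 mg/L.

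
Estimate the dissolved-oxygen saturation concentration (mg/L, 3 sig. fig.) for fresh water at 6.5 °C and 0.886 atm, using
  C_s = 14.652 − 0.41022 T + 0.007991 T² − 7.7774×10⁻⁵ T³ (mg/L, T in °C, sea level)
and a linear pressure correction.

C_s ≈ 10.9 mg/L

At sea level: C_s = 14.652 − 0.41022×6.5 + 0.007991×6.5² − 7.7774×10⁻⁵×6.5³ = 12.30 mg/L.
Pressure correction: C_s' = 12.30 × 0.886 = 10.90 mg/L.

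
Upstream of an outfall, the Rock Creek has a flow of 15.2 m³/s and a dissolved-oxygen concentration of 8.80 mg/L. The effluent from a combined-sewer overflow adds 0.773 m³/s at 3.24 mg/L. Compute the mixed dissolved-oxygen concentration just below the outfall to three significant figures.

Flow-weighted mixing: C = (Q_r C_r + Q_w C_w)/(Q_r + Q_w)
= (15.2×8.80 + 0.773×3.24)/(15.2 + 0.773) = 136.3/15.97 = 8.531 mg/L.

8.53 mg/L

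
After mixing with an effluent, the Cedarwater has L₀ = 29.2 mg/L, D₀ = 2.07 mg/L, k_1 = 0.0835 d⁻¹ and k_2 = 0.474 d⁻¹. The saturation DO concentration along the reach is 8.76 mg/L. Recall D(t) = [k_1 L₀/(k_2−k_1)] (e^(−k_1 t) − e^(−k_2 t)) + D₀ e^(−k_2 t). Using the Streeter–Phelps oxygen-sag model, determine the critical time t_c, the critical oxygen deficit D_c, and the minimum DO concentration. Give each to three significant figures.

t_c ≈ 3.42 d; D_c ≈ 3.87 mg/L; min DO ≈ 4.89 mg/L

With k_2/k_1 = 5.677 and 1 − D₀(k_2−k_1)/(k_1 L₀) = 0.6685,
t_c = ln(5.677 × 0.6685) / (0.474 − 0.0835) = ln(3.795) / 0.3905 = 1.334/0.3905 = 3.415 d.
D_c = (k_1/k_2) L₀ e^(−k_1 t_c) = (0.0835/0.474) × 29.2 × e^(−0.0835×3.415) = 0.1762 × 29.2 × 0.7519 = 3.868 mg/L.
Minimum DO = C_s − D_c = 8.76 − 3.868 = 4.892 mg/L.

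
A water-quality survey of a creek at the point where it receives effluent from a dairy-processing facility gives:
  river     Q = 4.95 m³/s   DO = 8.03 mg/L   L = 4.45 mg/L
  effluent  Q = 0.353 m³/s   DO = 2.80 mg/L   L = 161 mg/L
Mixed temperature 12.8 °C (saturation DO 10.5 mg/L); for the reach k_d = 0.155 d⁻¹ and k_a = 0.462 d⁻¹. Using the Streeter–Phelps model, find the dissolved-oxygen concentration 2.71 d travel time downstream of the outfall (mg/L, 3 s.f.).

Mixed DO = (4.95×8.03 + 0.353×2.80)/(4.95+0.353) = 40.74/5.303 = 7.682 mg/L.
Mixed L₀ = (4.95×4.45 + 0.353×161)/(5.303) = 78.86/5.303 = 14.87 mg/L.
Initial deficit D₀ = C_s − DO₀ = 10.5 − 7.682 = 2.818 mg/L.
D(2.71) = [0.155×14.87/(0.462−0.155)](e^(−0.155×2.71) − e^(−0.462×2.71)) + 2.818 e^(−0.462×2.71)
= 7.508 × (0.6570 − 0.2859) + 2.818 × 0.2859 = 3.592 mg/L.
DO = 10.5 − 3.592 = 6.908 mg/L.

DO ≈ 6.91 mg/L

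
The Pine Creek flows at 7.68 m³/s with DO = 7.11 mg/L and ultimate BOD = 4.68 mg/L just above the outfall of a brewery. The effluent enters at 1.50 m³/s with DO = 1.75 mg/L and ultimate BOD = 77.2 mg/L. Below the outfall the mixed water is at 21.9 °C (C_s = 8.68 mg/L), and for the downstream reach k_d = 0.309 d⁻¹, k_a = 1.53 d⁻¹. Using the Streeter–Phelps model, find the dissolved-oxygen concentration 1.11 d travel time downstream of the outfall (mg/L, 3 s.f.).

DO ≈ 6.03 mg/L

Mixed DO = (7.68×7.11 + 1.50×1.75)/(7.68+1.50) = 57.23/9.180 = 6.234 mg/L.
Mixed L₀ = (7.68×4.68 + 1.50×77.2)/(9.180) = 151.7/9.180 = 16.53 mg/L.
Initial deficit D₀ = C_s − DO₀ = 8.68 − 6.234 = 2.446 mg/L.
D(1.11) = [0.309×16.53/(1.53−0.309)](e^(−0.309×1.11) − e^(−1.53×1.11)) + 2.446 e^(−1.53×1.11)
= 4.183 × (0.7096 − 0.1830) + 2.446 × 0.1830 = 2.651 mg/L.
DO = 8.68 − 2.651 = 6.029 mg/L.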